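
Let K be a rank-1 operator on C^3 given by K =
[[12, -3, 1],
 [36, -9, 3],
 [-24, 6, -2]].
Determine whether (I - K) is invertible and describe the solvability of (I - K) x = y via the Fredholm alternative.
(I - K) is singular (det(I - K) = 0, i.e. 1 ∈ sigma(K)). (I - K) x = y is solvable iff y ⊥ ker((I - K)^*) = span{(12, -3, 1)}, i.e. iff 12y_1 - 3y_2 + y_3 = 0. When solvable, the solutions are x = y + c·(1, 3, -2), c arbitrary (ker(I - K) = span{(1, 3, -2)}, dimension 1).

K has rank 1, so it is an outer product K = u v^T: every row of K is a multiple of one row vector. Reading off the entries, u = (1, 3, -2) and v = (12, -3, 1) (row i of K equals u_i·v^T). A rank-one matrix u v^T satisfies K u = u (v·u) and kills the (2)-dimensional subspace v^⊥, so its characteristic polynomial is lambda^2 (lambda - v·u) with v·u = tr K = 1. Hence the eigenvalues of I - K are 1 (multiplicity 2) and 1 - (1) = 0, so det(I - K) = 0. (Direct check: I - K =
[[-11, 3, -1],
 [-36, 10, -3],
 [24, -6, 3]]
has determinant 0.) So 1 is an eigenvalue of K and (I - K) is not invertible. The finite-dimensional Fredholm alternative says: either (I - K) is invertible, or ker(I - K) ≠ {0} and then range(I - K) = ker((I - K)^*)^⊥, with dim ker(I - K) = dim ker((I - K)^*). We are in the second case, so we need both kernels. Kernel of I - K: (I - K) u = u - u (v·u) = u - u = 0, so ker(I - K) = span{u} = span{(1, 3, -2)} (it is exactly 1-dimensional because rank(I - K) = 2). Kernel of the adjoint: K is real, so (I - K)^* = I - K^T = I - v u^T, and (I - v u^T) v = v - v (u·v) = 0; hence ker((I - K)^*) = span{v} = span{(12, -3, 1)}. Therefore (I - K) x = y is solvable iff <y, v> = 0, i.e. iff 12y_1 - 3y_2 + y_3 = 0. When this holds, K y = u (v·y) = 0, so (I - K) y = y and x = y is a particular solution; the full solution set is the line x = y + c·u = y + c·(1, 3, -2), c ∈ C.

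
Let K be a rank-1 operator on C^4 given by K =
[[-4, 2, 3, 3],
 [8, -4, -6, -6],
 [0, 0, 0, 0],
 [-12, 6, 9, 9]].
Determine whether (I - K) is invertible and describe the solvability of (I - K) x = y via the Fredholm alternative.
(I - K) is singular (det(I - K) = 0, i.e. 1 ∈ sigma(K)). (I - K) x = y is solvable iff y ⊥ ker((I - K)^*) = span{(-4, 2, 3, 3)}, i.e. iff -4y_1 + 2y_2 + 3y_3 + 3y_4 = 0. When solvable, the solutions are x = y + c·(1, -2, 0, 3), c arbitrary (ker(I - K) = span{(1, -2, 0, 3)}, dimension 1).

K has rank 1, so it is an outer product K = u v^T: every row of K is a multiple of one row vector. Reading off the entries, u = (1, -2, 0, 3) and v = (-4, 2, 3, 3) (row i of K equals u_i·v^T). A rank-one matrix u v^T satisfies K u = u (v·u) and kills the (3)-dimensional subspace v^⊥, so its characteristic polynomial is lambda^3 (lambda - v·u) with v·u = tr K = 1. Hence the eigenvalues of I - K are 1 (multiplicity 3) and 1 - (1) = 0, so det(I - K) = 0. (Direct check: I - K =
[[5, -2, -3, -3],
 [-8, 5, 6, 6],
 [0, 0, 1, 0],
 [12, -6, -9, -8]]
has determinant 0.) So 1 is an eigenvalue of K and (I - K) is not invertible. The finite-dimensional Fredholm alternative says: either (I - K) is invertible, or ker(I - K) ≠ {0} and then range(I - K) = ker((I - K)^*)^⊥, with dim ker(I - K) = dim ker((I - K)^*). We are in the second case, so we need both kernels. Kernel of I - K: (I - K) u = u - u (v·u) = u - u = 0, so ker(I - K) = span{u} = span{(1, -2, 0, 3)} (it is exactly 1-dimensional because rank(I - K) = 3). Kernel of the adjoint: K is real, so (I - K)^* = I - K^T = I - v u^T, and (I - v u^T) v = v - v (u·v) = 0; hence ker((I - K)^*) = span{v} = span{(-4, 2, 3, 3)}. Therefore (I - K) x = y is solvable iff <y, v> = 0, i.e. iff -4y_1 + 2y_2 + 3y_3 + 3y_4 = 0. When this holds, K y = u (v·y) = 0, so (I - K) y = y and x = y is a particular solution; the full solution set is the line x = y + c·u = y + c·(1, -2, 0, 3), c ∈ C.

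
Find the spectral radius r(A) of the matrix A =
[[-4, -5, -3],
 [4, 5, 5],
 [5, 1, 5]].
r(A) ≈ 5.1806

The eigenvalues of A are the roots of its characteristic polynomial. With M = A (coefficients from the trace, the sum of principal 2x2 minors, and det A):
  p(λ) = det(λ I - M) = λ^3 - 6λ^2 + 15λ + 42.
No integer candidate from the rational root theorem (±divisors of 42) is a root, so the roots are irrational. The cubic discriminant is Δ = -84780 < 0, so there is one real root and a complex-conjugate pair. p(-2) = -20 and p(-1) = 20 have opposite signs, so a root lies in (-2, -1); Newton's method refines it to λ ≈ -1.5649. Dividing out (λ - (-1.5649)) leaves approximately λ^2 - 7.5649λ + 26.8385. For λ^2 - 7.5649λ + 26.8385 the discriminant is -50.1259. It is negative, so the remaining roots are the complex-conjugate pair λ ≈ 3.7825 ± 3.54i. Their product equals the constant term, so |λ|^2 ≈ 26.8385 and |λ| ≈ 5.1806.
Thus the eigenvalues (to 4 decimals) are -1.5649 (modulus 1.5649); 3.7825 ± 3.54i (modulus 5.1806). The spectral radius is the largest modulus: r(A) ≈ 5.1806. (Cross-check: r(A) ≤ ||A||_2 ≈ 12.4192; equality holds whenever A is normal, though it can also hold for some non-normal A.)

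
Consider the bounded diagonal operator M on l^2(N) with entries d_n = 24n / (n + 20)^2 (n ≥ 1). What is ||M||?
||M|| = 3/10 (attained at n = 20)

For M diagonal, ||M|| = sup_n |d_n|. Treat f(x) = 24x / (x + 20)^2 for real x > 0. By the quotient rule, f'(x) = 24(20 - x)/(x + 20)^3, which is positive for x < 20 and negative for x > 20. So f has a unique maximum at x = 20, and since 20 is a positive integer, the supremum over n ≥ 1 is attained at n = 20: d_20 = 24·20/(20 + 20)^2 = 24·20/1600 = 3/10. Hence ||M|| = 3/10.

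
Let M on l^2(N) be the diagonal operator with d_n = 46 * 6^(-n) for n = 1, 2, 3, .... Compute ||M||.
||M|| = 23/3 (attained at n = 1)

For M diagonal, ||M|| = sup_n |d_n|. The sequence d_n = 46 * 6^(-n) is positive and strictly decreasing (ratio 6^(-1) < 1), so the supremum is d_1 = 46/6 = 23/3. Hence ||M|| = 23/3.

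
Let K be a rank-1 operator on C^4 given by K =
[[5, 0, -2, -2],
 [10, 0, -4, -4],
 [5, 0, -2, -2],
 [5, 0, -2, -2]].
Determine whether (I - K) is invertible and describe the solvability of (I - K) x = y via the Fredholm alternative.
(I - K) is singular (det(I - K) = 0, i.e. 1 ∈ sigma(K)). (I - K) x = y is solvable iff y ⊥ ker((I - K)^*) = span{(5, 0, -2, -2)}, i.e. iff 5y_1 - 2y_3 - 2y_4 = 0. When solvable, the solutions are x = y + c·(1, 2, 1, 1), c arbitrary (ker(I - K) = span{(1, 2, 1, 1)}, dimension 1).

K has rank 1, so it is an outer product K = u v^T: every row of K is a multiple of one row vector. Reading off the entries, u = (1, 2, 1, 1) and v = (5, 0, -2, -2) (row i of K equals u_i·v^T). A rank-one matrix u v^T satisfies K u = u (v·u) and kills the (3)-dimensional subspace v^⊥, so its characteristic polynomial is lambda^3 (lambda - v·u) with v·u = tr K = 1. Hence the eigenvalues of I - K are 1 (multiplicity 3) and 1 - (1) = 0, so det(I - K) = 0. (Direct check: I - K =
[[-4, 0, 2, 2],
 [-10, 1, 4, 4],
 [-5, 0, 3, 2],
 [-5, 0, 2, 3]]
has determinant 0.) So 1 is an eigenvalue of K and (I - K) is not invertible. The finite-dimensional Fredholm alternative says: either (I - K) is invertible, or ker(I - K) ≠ {0} and then range(I - K) = ker((I - K)^*)^⊥, with dim ker(I - K) = dim ker((I - K)^*). We are in the second case, so we need both kernels. Kernel of I - K: (I - K) u = u - u (v·u) = u - u = 0, so ker(I - K) = span{u} = span{(1, 2, 1, 1)} (it is exactly 1-dimensional because rank(I - K) = 3). Kernel of the adjoint: K is real, so (I - K)^* = I - K^T = I - v u^T, and (I - v u^T) v = v - v (u·v) = 0; hence ker((I - K)^*) = span{v} = span{(5, 0, -2, -2)}. Therefore (I - K) x = y is solvable iff <y, v> = 0, i.e. iff 5y_1 - 2y_3 - 2y_4 = 0. When this holds, K y = u (v·y) = 0, so (I - K) y = y and x = y is a particular solution; the full solution set is the line x = y + c·u = y + c·(1, 2, 1, 1), c ∈ C.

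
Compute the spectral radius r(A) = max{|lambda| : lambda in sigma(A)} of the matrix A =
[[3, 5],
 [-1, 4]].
r(A) = sqrt(17) ≈ 4.1231

The eigenvalues of A are the roots of its characteristic polynomial. With M = A (coefficients from the trace and determinant):
  p(λ) = det(λ I - M) = λ^2 - 7λ + 17.
For λ^2 - 7λ + 17 the discriminant is -19. It is negative, so the roots are the complex-conjugate pair λ = 7/2 ± (sqrt(19)/2) i ≈ 3.5 ± 2.1794i. For a conjugate pair the product of the roots equals the constant term, so |λ|^2 = 17 and |λ| = sqrt(17) ≈ 4.1231.
Thus the eigenvalues (to 4 decimals) are 3.5 ± 2.1794i (modulus 4.1231). The spectral radius is the largest modulus: r(A) = sqrt(17) ≈ 4.1231. (Cross-check: r(A) ≤ ||A||_2 ≈ 6.6713; equality holds whenever A is normal, though it can also hold for some non-normal A.)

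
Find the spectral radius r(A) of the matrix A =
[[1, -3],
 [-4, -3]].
r(A) = 5

The eigenvalues of A are the roots of its characteristic polynomial. With M = A (coefficients from the trace and determinant):
  p(λ) = det(λ I - M) = λ^2 + 2λ - 15.
For λ^2 + 2λ - 15 the discriminant is 64. It is a perfect square (8^2), so the roots are rational: λ = (-2 ± 8)/2 = 3, -5.
Thus the eigenvalues (to 4 decimals) are 3 (modulus 3); -5 (modulus 5). The spectral radius is the largest modulus: r(A) = 5. (Cross-check: r(A) ≤ ||A||_2 ≈ 5.1492; equality holds whenever A is normal, though it can also hold for some non-normal A.)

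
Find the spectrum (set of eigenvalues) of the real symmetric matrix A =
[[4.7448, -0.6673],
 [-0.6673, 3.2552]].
sigma(A) ≈ {3, 5}

A is real symmetric, so its spectrum consists of real eigenvalues. Expanding the characteristic polynomial of the displayed matrix gives
  det(λ I - A) = p(λ) = λ^2 + (-8)λ + (15).
Solving p(λ) = 0 yields eigenvalues ≈ 3, 5. (A is shown rounded to 4 decimals, so these recover the underlying integer eigenvalues to within that precision.)
Verification: the trace of A = 8 equals the sum of eigenvalues 8, and det(A) ≈ 15.0000 matches the eigenvalue product 15.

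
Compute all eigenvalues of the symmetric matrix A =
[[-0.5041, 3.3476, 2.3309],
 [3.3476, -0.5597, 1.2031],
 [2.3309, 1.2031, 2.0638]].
sigma(A) ≈ {-4, 0, 5}

A is real symmetric, so its spectrum consists of real eigenvalues. Expanding the characteristic polynomial of the displayed matrix gives
  det(λ I - A) = p(λ) = λ^3 + (-1)λ^2 + (-20)λ + (0).
Solving p(λ) = 0 yields eigenvalues ≈ -4, 0, 5. (A is shown rounded to 4 decimals, so these recover the underlying integer eigenvalues to within that precision.)
Verification: the trace of A = 1 equals the sum of eigenvalues 1, and det(A) ≈ 0.0004 matches the eigenvalue product 0.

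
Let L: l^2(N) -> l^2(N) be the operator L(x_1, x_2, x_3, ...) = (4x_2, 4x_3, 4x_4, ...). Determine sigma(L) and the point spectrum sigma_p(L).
sigma(L) = closed disk {z in C : |z| ≤ 4}; sigma_p(L) = open disk {z in C : |z| < 4}

Note L = 4·V where V is the unit left shift (V x)_k = x_{k+1}; so sigma(L) = 4·sigma(V) and ||L|| = 4||V||. ||L x||^2 = 16sum_{k≥2} |x_k|^2 ≤ 16||x||^2, with equality on {x : x_1 = 0}, so ||L|| = 4. For any lambda with |lambda| < 4, set r = lambda/4 (|r| < 1); the vector x = (1, r, r^2, ...) is in l^2 and satisfies L x = 4(r, r^2, ...) = lambda x, so lambda is an eigenvalue. On the boundary |lambda| = 4 the geometric series diverges, so no l^2 eigenvector exists, but these lambda lie in the approximate point spectrum. Hence sigma(L) is the closed disk of radius 4 and sigma_p(L) is the open disk.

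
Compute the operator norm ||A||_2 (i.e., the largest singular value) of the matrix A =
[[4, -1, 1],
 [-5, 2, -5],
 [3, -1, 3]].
||A||_2 ≈ 9.3384 (= sqrt(largest eigenvalue of A^T A))

||A||_2 = sigma_max(A) = sqrt(lambda_max(A^T A)). Form the symmetric matrix M = A^T A =
[[50, -17, 38],
 [-17, 6, -14],
 [38, -14, 35]].
Its characteristic polynomial (trace, sum of principal 2x2 minors, determinant of M give the coefficients) is
  p(λ) = det(λ I - M) = λ^3 - 91λ^2 + 331λ - 9.
No integer candidate from the rational root theorem (±divisors of 9) is a root, so the roots are irrational. The cubic discriminant is Δ = 739964736 > 0, so there are three distinct real roots. p(0) = -9 and p(1) = 232 have opposite signs, so a root lies in (0, 1); Newton's method refines it to λ ≈ 0.0274. p(3) = 192 and p(4) = -77 have opposite signs, so a root lies in (3, 4); Newton's method refines it to λ ≈ 3.767. p(87) = -1488 and p(88) = 5887 have opposite signs, so a root lies in (87, 88); Newton's method refines it to λ ≈ 87.2056. Check (Vieta): the three roots sum to 91, matching tr M = 91.
So the eigenvalues of A^T A are ≈ 0.0274, 3.767, 87.2056 (all ≥ 0, as they must be for A^T A). The largest is λ_max ≈ 87.2056, hence ||A||_2 = sqrt(λ_max) ≈ 9.3384.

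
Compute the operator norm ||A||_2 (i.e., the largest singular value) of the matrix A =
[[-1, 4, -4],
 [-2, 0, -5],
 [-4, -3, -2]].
||A||_2 ≈ 7.6629 (= sqrt(largest eigenvalue of A^T A))

||A||_2 = sigma_max(A) = sqrt(lambda_max(A^T A)). Form the symmetric matrix M = A^T A =
[[21, 8, 22],
 [8, 25, -10],
 [22, -10, 45]].
Its characteristic polynomial (trace, sum of principal 2x2 minors, determinant of M give the coefficients) is
  p(λ) = det(λ I - M) = λ^3 - 91λ^2 + 1947λ - 3025.
No integer candidate from the rational root theorem (±divisors of 3025) is a root, so the roots are irrational. The cubic discriminant is Δ = 2150880512 > 0, so there are three distinct real roots. p(1) = -1168 and p(2) = 513 have opposite signs, so a root lies in (1, 2); Newton's method refines it to λ ≈ 1.6837. p(30) = 485 and p(31) = -328 have opposite signs, so a root lies in (30, 31); Newton's method refines it to λ ≈ 30.5964. p(58) = -1111 and p(59) = 456 have opposite signs, so a root lies in (58, 59); Newton's method refines it to λ ≈ 58.7199. Check (Vieta): the three roots sum to 91, matching tr M = 91.
So the eigenvalues of A^T A are ≈ 1.6837, 30.5964, 58.7199 (all ≥ 0, as they must be for A^T A). The largest is λ_max ≈ 58.7199, hence ||A||_2 = sqrt(λ_max) ≈ 7.6629.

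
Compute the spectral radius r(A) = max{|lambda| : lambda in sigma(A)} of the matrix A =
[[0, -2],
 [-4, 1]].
r(A) = (1 + sqrt(33))/2 ≈ 3.3723

The eigenvalues of A are the roots of its characteristic polynomial. With M = A (coefficients from the trace and determinant):
  p(λ) = det(λ I - M) = λ^2 - λ - 8.
For λ^2 - λ - 8 the discriminant is 33. It is nonnegative but not a perfect square, so the roots are real and irrational: λ = (1 ± sqrt(33))/2 ≈ 3.3723, -2.3723.
Thus the eigenvalues (to 4 decimals) are 3.3723 (modulus 3.3723); -2.3723 (modulus 2.3723). The spectral radius is the largest modulus: r(A) = (1 + sqrt(33))/2 ≈ 3.3723. (Cross-check: r(A) ≤ ||A||_2 ≈ 4.1594; equality holds whenever A is normal, though it can also hold for some non-normal A.)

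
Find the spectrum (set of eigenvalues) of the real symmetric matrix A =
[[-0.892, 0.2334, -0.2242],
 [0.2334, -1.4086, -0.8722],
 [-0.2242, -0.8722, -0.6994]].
sigma(A) ≈ {-2, -1, 0}

A is real symmetric, so its spectrum consists of real eigenvalues. Expanding the characteristic polynomial of the displayed matrix gives
  det(λ I - A) = p(λ) = λ^3 + (3)λ^2 + (2)λ + (0).
Solving p(λ) = 0 yields eigenvalues ≈ -2, -1, 0. (A is shown rounded to 4 decimals, so these recover the underlying integer eigenvalues to within that precision.)
Verification: the trace of A = -3 equals the sum of eigenvalues -3, and det(A) ≈ -0.0000 matches the eigenvalue product 0.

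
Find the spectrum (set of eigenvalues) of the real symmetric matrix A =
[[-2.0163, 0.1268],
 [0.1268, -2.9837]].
sigma(A) ≈ {-3, -2}

A is real symmetric, so its spectrum consists of real eigenvalues. Expanding the characteristic polynomial of the displayed matrix gives
  det(λ I - A) = p(λ) = λ^2 + (5)λ + (6).
Solving p(λ) = 0 yields eigenvalues ≈ -3, -2. (A is shown rounded to 4 decimals, so these recover the underlying integer eigenvalues to within that precision.)
Verification: the trace of A = -5 equals the sum of eigenvalues -5, and det(A) ≈ 6.0000 matches the eigenvalue product 6.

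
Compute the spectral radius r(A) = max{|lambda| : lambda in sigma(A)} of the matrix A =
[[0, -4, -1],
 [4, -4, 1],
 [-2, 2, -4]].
r(A) ≈ 4.5514

The eigenvalues of A are the roots of its characteristic polynomial. With M = A (coefficients from the trace, the sum of principal 2x2 minors, and det A):
  p(λ) = det(λ I - M) = λ^3 + 8λ^2 + 28λ + 56.
No integer candidate from the rational root theorem (±divisors of 56) is a root, so the roots are irrational. The cubic discriminant is Δ = -11200 < 0, so there is one real root and a complex-conjugate pair. p(-5) = -9 and p(-4) = 8 have opposite signs, so a root lies in (-5, -4); Newton's method refines it to λ ≈ -4.5514. Dividing out (λ - (-4.5514)) leaves approximately λ^2 + 3.4486λ + 12.304. For λ^2 + 3.4486λ + 12.304 the discriminant is -37.3229. It is negative, so the remaining roots are the complex-conjugate pair λ ≈ -1.7243 ± 3.0546i. Their product equals the constant term, so |λ|^2 ≈ 12.304 and |λ| ≈ 3.5077.
Thus the eigenvalues (to 4 decimals) are -4.5514 (modulus 4.5514); -1.7243 ± 3.0546i (modulus 3.5077). The spectral radius is the largest modulus: r(A) ≈ 4.5514. (Cross-check: r(A) ≤ ||A||_2 ≈ 7.383; equality holds whenever A is normal, though it can also hold for some non-normal A.)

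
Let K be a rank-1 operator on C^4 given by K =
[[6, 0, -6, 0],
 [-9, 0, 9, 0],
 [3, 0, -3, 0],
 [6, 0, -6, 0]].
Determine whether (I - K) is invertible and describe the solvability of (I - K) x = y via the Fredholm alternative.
(I - K) is invertible (det(I - K) = -2 ≠ 0), so for every y in C^4 the equation (I - K) x = y has a unique solution.

K has rank 1, so it is an outer product K = u v^T: every row of K is a multiple of one row vector. Reading off the entries, u = (-2, 3, -1, -2) and v = (-3, 0, 3, 0) (row i of K equals u_i·v^T). A rank-one matrix u v^T satisfies K u = u (v·u) and kills the (3)-dimensional subspace v^⊥, so its characteristic polynomial is lambda^3 (lambda - v·u) with v·u = tr K = 3. Hence the eigenvalues of I - K are 1 (multiplicity 3) and 1 - (3) = -2, so det(I - K) = -2. (Direct check: I - K =
[[-5, 0, 6, 0],
 [9, 1, -9, 0],
 [-3, 0, 4, 0],
 [-6, 0, 6, 1]]
has determinant -2.) The finite-dimensional Fredholm alternative says: either (I - K) is invertible, or ker(I - K) ≠ {0} and then range(I - K) = ker((I - K)^*)^⊥, with dim ker(I - K) = dim ker((I - K)^*). Since det(I - K) ≠ 0, 1 is not an eigenvalue of K and ker(I - K) = {0}, so we are in the first case: for every y there is a unique x = (I - K)^(-1) y. Explicitly, by the Sherman–Morrison formula, (I - u v^T)^(-1) = I + u v^T/(1 - v·u), i.e. (I - K)^(-1) = I + K/(-2).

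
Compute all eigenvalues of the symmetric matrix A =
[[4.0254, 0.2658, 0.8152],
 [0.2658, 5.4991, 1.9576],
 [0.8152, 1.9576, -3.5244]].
sigma(A) ≈ {-4, 4, 6}

A is real symmetric, so its spectrum consists of real eigenvalues. Expanding the characteristic polynomial of the displayed matrix gives
  det(λ I - A) = p(λ) = λ^3 + (-6)λ^2 + (-16)λ + (96).
Solving p(λ) = 0 yields eigenvalues ≈ -4, 4, 6. (A is shown rounded to 4 decimals, so these recover the underlying integer eigenvalues to within that precision.)
Verification: the trace of A = 6 equals the sum of eigenvalues 6, and det(A) ≈ -95.9996 matches the eigenvalue product -96.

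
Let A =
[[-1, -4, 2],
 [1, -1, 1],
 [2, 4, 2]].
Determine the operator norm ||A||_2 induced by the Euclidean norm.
||A||_2 ≈ 6.0757 (= sqrt(largest eigenvalue of A^T A))

||A||_2 = sigma_max(A) = sqrt(lambda_max(A^T A)). Form the symmetric matrix M = A^T A =
[[6, 11, 3],
 [11, 33, -1],
 [3, -1, 9]].
Its characteristic polynomial (trace, sum of principal 2x2 minors, determinant of M give the coefficients) is
  p(λ) = det(λ I - M) = λ^3 - 48λ^2 + 418λ - 324.
No integer candidate from the rational root theorem (±divisors of 324) is a root, so the roots are irrational. The cubic discriminant is Δ = 81277232 > 0, so there are three distinct real roots. p(0) = -324 and p(1) = 47 have opposite signs, so a root lies in (0, 1); Newton's method refines it to λ ≈ 0.8582. p(10) = 56 and p(11) = -203 have opposite signs, so a root lies in (10, 11); Newton's method refines it to λ ≈ 10.2276. p(36) = -828 and p(37) = 83 have opposite signs, so a root lies in (36, 37); Newton's method refines it to λ ≈ 36.9142. Check (Vieta): the three roots sum to 48, matching tr M = 48.
So the eigenvalues of A^T A are ≈ 0.8582, 10.2276, 36.9142 (all ≥ 0, as they must be for A^T A). The largest is λ_max ≈ 36.9142, hence ||A||_2 = sqrt(λ_max) ≈ 6.0757.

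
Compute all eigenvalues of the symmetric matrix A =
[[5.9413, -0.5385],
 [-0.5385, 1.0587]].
sigma(A) ≈ {1, 6}

A is real symmetric, so its spectrum consists of real eigenvalues. Expanding the characteristic polynomial of the displayed matrix gives
  det(λ I - A) = p(λ) = λ^2 + (-7)λ + (6).
Solving p(λ) = 0 yields eigenvalues ≈ 1, 6. (A is shown rounded to 4 decimals, so these recover the underlying integer eigenvalues to within that precision.)
Verification: the trace of A = 7 equals the sum of eigenvalues 7, and det(A) ≈ 6.0001 matches the eigenvalue product 6.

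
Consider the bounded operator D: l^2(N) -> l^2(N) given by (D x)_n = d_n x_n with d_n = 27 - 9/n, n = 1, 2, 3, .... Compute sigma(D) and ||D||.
sigma(D) = {27 - 9/n : n ≥ 1} ∪ {27}; ||D|| = 27

A bounded diagonal operator on l^2 with diagonal entries d_n has spectrum equal to the closure of {d_n : n ≥ 1}: every d_n is an eigenvalue (with eigenvector e_n), so {d_n} ⊂ sigma(D); the spectrum is closed, so its closure is too; and for lambda not in the closure, (D - lambda I) has bounded inverse (the diagonal entries 1/(d_n - lambda) are bounded). For our sequence d_n = 27 - 9/n, n = 1, 2, 3, ...:
  - {d_n} = {27 - 9/n : n ≥ 1}; the only limit point is 27
  - closure = {27 - 9/n : n ≥ 1} ∪ {27}
For the norm: a diagonal operator has ||D|| = sup_n |d_n|. Here d_n = 27 - 9/n increases monotonically from d_1 = 18 toward 27, with all terms in [18, 27); so sup_n |d_n| = 27 (the supremum is the limit, not attained). So ||D|| = 27.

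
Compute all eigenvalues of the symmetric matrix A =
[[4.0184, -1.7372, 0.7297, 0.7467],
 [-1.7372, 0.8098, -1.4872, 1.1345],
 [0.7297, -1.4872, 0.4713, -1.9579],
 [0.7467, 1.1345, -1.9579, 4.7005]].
sigma(A) ≈ {-1, 0, 5, 6}

A is real symmetric, so its spectrum consists of real eigenvalues. Expanding the characteristic polynomial of the displayed matrix gives
  det(λ I - A) = p(λ) = λ^4 + (-10)λ^3 + (19)λ^2 + (30.0011)λ + (0).
Solving p(λ) = 0 yields eigenvalues ≈ -1, 0, 5, 6. (A is shown rounded to 4 decimals, so these recover the underlying integer eigenvalues to within that precision.)
Verification: the trace of A = 10 equals the sum of eigenvalues 10, and det(A) ≈ 0.0006 matches the eigenvalue product 0.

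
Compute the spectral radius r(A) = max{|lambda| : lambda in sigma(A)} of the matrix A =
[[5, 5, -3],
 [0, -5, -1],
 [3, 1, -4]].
r(A) ≈ 5.2223

The eigenvalues of A are the roots of its characteristic polynomial. With M = A (coefficients from the trace, the sum of principal 2x2 minors, and det A):
  p(λ) = det(λ I - M) = λ^3 + 4λ^2 - 15λ - 45.
No integer candidate from the rational root theorem (±divisors of 45) is a root, so the roots are irrational. The cubic discriminant is Δ = 22545 > 0, so there are three distinct real roots. p(-6) = -27 and p(-5) = 5 have opposite signs, so a root lies in (-6, -5); Newton's method refines it to λ ≈ -5.2223. p(-3) = 9 and p(-2) = -7 have opposite signs, so a root lies in (-3, -2); Newton's method refines it to λ ≈ -2.3873. p(3) = -27 and p(4) = 23 have opposite signs, so a root lies in (3, 4); Newton's method refines it to λ ≈ 3.6095. Check (Vieta): the three roots sum to -4, matching tr M = -4.
Thus the eigenvalues (to 4 decimals) are -5.2223 (modulus 5.2223); -2.3873 (modulus 2.3873); 3.6095 (modulus 3.6095). The spectral radius is the largest modulus: r(A) ≈ 5.2223. (Cross-check: r(A) ≤ ||A||_2 ≈ 9.2185; equality holds whenever A is normal, though it can also hold for some non-normal A.)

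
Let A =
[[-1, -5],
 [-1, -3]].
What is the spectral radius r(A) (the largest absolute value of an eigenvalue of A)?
r(A) = (4 + sqrt(24))/2 ≈ 4.4495

The eigenvalues of A are the roots of its characteristic polynomial. With M = A (coefficients from the trace and determinant):
  p(λ) = det(λ I - M) = λ^2 + 4λ - 2.
For λ^2 + 4λ - 2 the discriminant is 24. It is nonnegative but not a perfect square, so the roots are real and irrational: λ = (-4 ± sqrt(24))/2 ≈ 0.4495, -4.4495.
Thus the eigenvalues (to 4 decimals) are 0.4495 (modulus 0.4495); -4.4495 (modulus 4.4495). The spectral radius is the largest modulus: r(A) = (4 + sqrt(24))/2 ≈ 4.4495. (Cross-check: r(A) ≤ ||A||_2 ≈ 5.9907; equality holds whenever A is normal, though it can also hold for some non-normal A.)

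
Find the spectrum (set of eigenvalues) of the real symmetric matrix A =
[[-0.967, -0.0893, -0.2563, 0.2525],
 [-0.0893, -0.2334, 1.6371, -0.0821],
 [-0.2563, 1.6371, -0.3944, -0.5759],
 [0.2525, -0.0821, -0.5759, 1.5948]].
sigma(A) ≈ {-2, -1, 1, 2}

A is real symmetric, so its spectrum consists of real eigenvalues. Expanding the characteristic polynomial of the displayed matrix gives
  det(λ I - A) = p(λ) = λ^4 + (0)λ^3 + (-5)λ^2 + (0)λ + (4).
Solving p(λ) = 0 yields eigenvalues ≈ -2, -1, 1, 2. (A is shown rounded to 4 decimals, so these recover the underlying integer eigenvalues to within that precision.)
Verification: the trace of A = 0 equals the sum of eigenvalues 0, and det(A) ≈ 4.0002 matches the eigenvalue product 4.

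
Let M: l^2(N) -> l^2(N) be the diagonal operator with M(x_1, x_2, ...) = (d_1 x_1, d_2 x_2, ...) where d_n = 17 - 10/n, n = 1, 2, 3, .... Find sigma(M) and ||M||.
sigma(M) = {17 - 10/n : n ≥ 1} ∪ {17}; ||M|| = 17

A bounded diagonal operator on l^2 with diagonal entries d_n has spectrum equal to the closure of {d_n : n ≥ 1}: every d_n is an eigenvalue (with eigenvector e_n), so {d_n} ⊂ sigma(M); the spectrum is closed, so its closure is too; and for lambda not in the closure, (M - lambda I) has bounded inverse (the diagonal entries 1/(d_n - lambda) are bounded). For our sequence d_n = 17 - 10/n, n = 1, 2, 3, ...:
  - {d_n} = {17 - 10/n : n ≥ 1}; the only limit point is 17
  - closure = {17 - 10/n : n ≥ 1} ∪ {17}
For the norm: a diagonal operator has ||M|| = sup_n |d_n|. Here d_n = 17 - 10/n increases monotonically from d_1 = 7 toward 17, with all terms in [7, 17); so sup_n |d_n| = 17 (the supremum is the limit, not attained). So ||M|| = 17.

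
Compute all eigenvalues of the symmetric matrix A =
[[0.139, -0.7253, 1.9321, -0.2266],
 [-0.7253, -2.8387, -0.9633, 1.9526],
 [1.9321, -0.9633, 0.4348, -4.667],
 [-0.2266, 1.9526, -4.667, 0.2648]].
sigma(A) ≈ {-5, -3, 0, 6}

A is real symmetric, so its spectrum consists of real eigenvalues. Expanding the characteristic polynomial of the displayed matrix gives
  det(λ I - A) = p(λ) = λ^4 + (2)λ^3 + (-33)λ^2 + (-90.0013)λ + (0).
Solving p(λ) = 0 yields eigenvalues ≈ -5, -3, 0, 6. (A is shown rounded to 4 decimals, so these recover the underlying integer eigenvalues to within that precision.)
Verification: the trace of A = -2 equals the sum of eigenvalues -2, and det(A) ≈ 0.0002 matches the eigenvalue product 0.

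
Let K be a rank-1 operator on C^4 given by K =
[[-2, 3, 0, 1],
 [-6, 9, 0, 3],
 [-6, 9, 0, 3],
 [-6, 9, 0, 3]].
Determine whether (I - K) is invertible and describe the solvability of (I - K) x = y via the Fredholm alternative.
(I - K) is invertible (det(I - K) = -9 ≠ 0), so for every y in C^4 the equation (I - K) x = y has a unique solution.

K has rank 1, so it is an outer product K = u v^T: every row of K is a multiple of one row vector. Reading off the entries, u = (-1, -3, -3, -3) and v = (2, -3, 0, -1) (row i of K equals u_i·v^T). A rank-one matrix u v^T satisfies K u = u (v·u) and kills the (3)-dimensional subspace v^⊥, so its characteristic polynomial is lambda^3 (lambda - v·u) with v·u = tr K = 10. Hence the eigenvalues of I - K are 1 (multiplicity 3) and 1 - (10) = -9, so det(I - K) = -9. (Direct check: I - K =
[[3, -3, 0, -1],
 [6, -8, 0, -3],
 [6, -9, 1, -3],
 [6, -9, 0, -2]]
has determinant -9.) The finite-dimensional Fredholm alternative says: either (I - K) is invertible, or ker(I - K) ≠ {0} and then range(I - K) = ker((I - K)^*)^⊥, with dim ker(I - K) = dim ker((I - K)^*). Since det(I - K) ≠ 0, 1 is not an eigenvalue of K and ker(I - K) = {0}, so we are in the first case: for every y there is a unique x = (I - K)^(-1) y. Explicitly, by the Sherman–Morrison formula, (I - u v^T)^(-1) = I + u v^T/(1 - v·u), i.e. (I - K)^(-1) = I + K/(-9).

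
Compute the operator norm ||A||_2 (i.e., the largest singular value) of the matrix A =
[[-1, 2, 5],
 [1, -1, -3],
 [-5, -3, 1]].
||A||_2 ≈ 6.6813 (= sqrt(largest eigenvalue of A^T A))

||A||_2 = sigma_max(A) = sqrt(lambda_max(A^T A)). Form the symmetric matrix M = A^T A =
[[27, 12, -13],
 [12, 14, 10],
 [-13, 10, 35]].
Its characteristic polynomial (trace, sum of principal 2x2 minors, determinant of M give the coefficients) is
  p(λ) = det(λ I - M) = λ^3 - 76λ^2 + 1400λ - 4.
No integer candidate from the rational root theorem (±divisors of 4) is a root, so the roots are irrational. The cubic discriminant is Δ = 345596752 > 0, so there are three distinct real roots. p(0) = -4 and p(1) = 1321 have opposite signs, so a root lies in (0, 1); Newton's method refines it to λ ≈ 0.0029. p(31) = 151 and p(32) = -260 have opposite signs, so a root lies in (31, 32); Newton's method refines it to λ ≈ 31.3571. p(44) = -356 and p(45) = 221 have opposite signs, so a root lies in (44, 45); Newton's method refines it to λ ≈ 44.64. Check (Vieta): the three roots sum to 76, matching tr M = 76.
So the eigenvalues of A^T A are ≈ 0.0029, 31.3571, 44.64 (all ≥ 0, as they must be for A^T A). The largest is λ_max ≈ 44.64, hence ||A||_2 = sqrt(λ_max) ≈ 6.6813.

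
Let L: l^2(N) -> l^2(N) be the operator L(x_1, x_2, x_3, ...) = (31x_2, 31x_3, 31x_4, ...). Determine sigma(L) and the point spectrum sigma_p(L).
sigma(L) = closed disk {z in C : |z| ≤ 31}; sigma_p(L) = open disk {z in C : |z| < 31}

Note L = 31·V where V is the unit left shift (V x)_k = x_{k+1}; so sigma(L) = 31·sigma(V) and ||L|| = 31||V||. ||L x||^2 = 961sum_{k≥2} |x_k|^2 ≤ 961||x||^2, with equality on {x : x_1 = 0}, so ||L|| = 31. For any lambda with |lambda| < 31, set r = lambda/31 (|r| < 1); the vector x = (1, r, r^2, ...) is in l^2 and satisfies L x = 31(r, r^2, ...) = lambda x, so lambda is an eigenvalue. On the boundary |lambda| = 31 the geometric series diverges, so no l^2 eigenvector exists, but these lambda lie in the approximate point spectrum. Hence sigma(L) is the closed disk of radius 31 and sigma_p(L) is the open disk.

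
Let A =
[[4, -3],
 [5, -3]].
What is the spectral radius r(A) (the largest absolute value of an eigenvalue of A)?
r(A) = sqrt(3) ≈ 1.7321

The eigenvalues of A are the roots of its characteristic polynomial. With M = A (coefficients from the trace and determinant):
  p(λ) = det(λ I - M) = λ^2 - λ + 3.
For λ^2 - λ + 3 the discriminant is -11. It is negative, so the roots are the complex-conjugate pair λ = 1/2 ± (sqrt(11)/2) i ≈ 0.5 ± 1.6583i. For a conjugate pair the product of the roots equals the constant term, so |λ|^2 = 3 and |λ| = sqrt(3) ≈ 1.7321.
Thus the eigenvalues (to 4 decimals) are 0.5 ± 1.6583i (modulus 1.7321). The spectral radius is the largest modulus: r(A) = sqrt(3) ≈ 1.7321. (Cross-check: r(A) ≤ ||A||_2 ≈ 7.6712; equality holds whenever A is normal, though it can also hold for some non-normal A.)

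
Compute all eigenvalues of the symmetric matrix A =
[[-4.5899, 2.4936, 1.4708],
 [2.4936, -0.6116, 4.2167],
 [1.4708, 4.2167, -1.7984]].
sigma(A) ≈ {-6, -5, 4}

A is real symmetric, so its spectrum consists of real eigenvalues. Expanding the characteristic polynomial of the displayed matrix gives
  det(λ I - A) = p(λ) = λ^3 + (7)λ^2 + (-14)λ + (-119.9983).
Solving p(λ) = 0 yields eigenvalues ≈ -6, -5, 4. (A is shown rounded to 4 decimals, so these recover the underlying integer eigenvalues to within that precision.)
Verification: the trace of A = -7 equals the sum of eigenvalues -7, and det(A) ≈ 119.9983 matches the eigenvalue product 120.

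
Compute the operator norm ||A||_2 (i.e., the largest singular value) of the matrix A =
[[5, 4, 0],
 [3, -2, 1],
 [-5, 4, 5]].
||A||_2 = sqrt(75) ≈ 8.6603 (= sqrt(largest eigenvalue of A^T A))

||A||_2 = sigma_max(A) = sqrt(lambda_max(A^T A)). Form the symmetric matrix M = A^T A =
[[59, -6, -22],
 [-6, 36, 18],
 [-22, 18, 26]].
Its characteristic polynomial (trace, sum of principal 2x2 minors, determinant of M give the coefficients) is
  p(λ) = det(λ I - M) = λ^3 - 121λ^2 + 3750λ - 22500.
By the rational root theorem any rational root is an integer divisor of 22500. Testing λ = 75: p(75) = 421875 - 680625 + 281250 - 22500 = 0, so λ = 75 is a root. Dividing out (λ - 75) leaves p(λ) = (λ - 75)(λ^2 - 46λ + 300). For λ^2 - 46λ + 300 the discriminant is 916. It is nonnegative but not a perfect square, so the roots are real and irrational: λ = (46 ± sqrt(916))/2 ≈ 38.1327, 7.8673.
So the eigenvalues of A^T A are ≈ 7.8673, 38.1327, 75 (all ≥ 0, as they must be for A^T A). The largest is λ_max = 75, hence ||A||_2 = sqrt(λ_max) = sqrt(75) ≈ 8.6603.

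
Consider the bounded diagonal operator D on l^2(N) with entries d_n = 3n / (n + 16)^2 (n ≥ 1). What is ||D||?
||D|| = 3/64 (attained at n = 16)

For D diagonal, ||D|| = sup_n |d_n|. Treat f(x) = 3x / (x + 16)^2 for real x > 0. By the quotient rule, f'(x) = 3(16 - x)/(x + 16)^3, which is positive for x < 16 and negative for x > 16. So f has a unique maximum at x = 16, and since 16 is a positive integer, the supremum over n ≥ 1 is attained at n = 16: d_16 = 3·16/(16 + 16)^2 = 3·16/1024 = 3/64. Hence ||D|| = 3/64.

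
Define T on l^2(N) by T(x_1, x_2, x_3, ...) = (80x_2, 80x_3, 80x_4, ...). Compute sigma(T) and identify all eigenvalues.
sigma(T) = closed disk {z in C : |z| ≤ 80}; sigma_p(T) = open disk {z in C : |z| < 80}

Note T = 80·V where V is the unit left shift (V x)_k = x_{k+1}; so sigma(T) = 80·sigma(V) and ||T|| = 80||V||. ||T x||^2 = 6400sum_{k≥2} |x_k|^2 ≤ 6400||x||^2, with equality on {x : x_1 = 0}, so ||T|| = 80. For any lambda with |lambda| < 80, set r = lambda/80 (|r| < 1); the vector x = (1, r, r^2, ...) is in l^2 and satisfies T x = 80(r, r^2, ...) = lambda x, so lambda is an eigenvalue. On the boundary |lambda| = 80 the geometric series diverges, so no l^2 eigenvector exists, but these lambda lie in the approximate point spectrum. Hence sigma(T) is the closed disk of radius 80 and sigma_p(T) is the open disk.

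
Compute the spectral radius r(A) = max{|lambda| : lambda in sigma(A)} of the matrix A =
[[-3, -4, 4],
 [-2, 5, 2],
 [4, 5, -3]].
r(A) = (2 + sqrt(216))/2 ≈ 8.3485

The eigenvalues of A are the roots of its characteristic polynomial. With M = A (coefficients from the trace, the sum of principal 2x2 minors, and det A):
  p(λ) = det(λ I - M) = λ^3 + λ^2 - 55λ + 53.
By the rational root theorem any rational root is an integer divisor of 53. Testing λ = 1: p(1) = 1 + 1 - 55 + 53 = 0, so λ = 1 is a root. Dividing out (λ - 1) leaves p(λ) = (λ - 1)(λ^2 + 2λ - 53). For λ^2 + 2λ - 53 the discriminant is 216. It is nonnegative but not a perfect square, so the roots are real and irrational: λ = (-2 ± sqrt(216))/2 ≈ 6.3485, -8.3485.
Thus the eigenvalues (to 4 decimals) are 6.3485 (modulus 6.3485); -8.3485 (modulus 8.3485); 1 (modulus 1). The spectral radius is the largest modulus: r(A) = (2 + sqrt(216))/2 ≈ 8.3485. (Cross-check: r(A) ≤ ||A||_2 ≈ 9.6042; equality holds whenever A is normal, though it can also hold for some non-normal A.)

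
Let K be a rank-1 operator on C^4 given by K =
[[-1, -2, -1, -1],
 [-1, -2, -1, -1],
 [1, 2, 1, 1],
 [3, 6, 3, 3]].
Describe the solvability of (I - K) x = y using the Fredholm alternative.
(I - K) is singular (det(I - K) = 0, i.e. 1 ∈ sigma(K)). (I - K) x = y is solvable iff y ⊥ ker((I - K)^*) = span{(-1, -2, -1, -1)}, i.e. iff -y_1 - 2y_2 - y_3 - y_4 = 0. When solvable, the solutions are x = y + c·(1, 1, -1, -3), c arbitrary (ker(I - K) = span{(1, 1, -1, -3)}, dimension 1).

K has rank 1, so it is an outer product K = u v^T: every row of K is a multiple of one row vector. Reading off the entries, u = (1, 1, -1, -3) and v = (-1, -2, -1, -1) (row i of K equals u_i·v^T). A rank-one matrix u v^T satisfies K u = u (v·u) and kills the (3)-dimensional subspace v^⊥, so its characteristic polynomial is lambda^3 (lambda - v·u) with v·u = tr K = 1. Hence the eigenvalues of I - K are 1 (multiplicity 3) and 1 - (1) = 0, so det(I - K) = 0. (Direct check: I - K =
[[2, 2, 1, 1],
 [1, 3, 1, 1],
 [-1, -2, 0, -1],
 [-3, -6, -3, -2]]
has determinant 0.) So 1 is an eigenvalue of K and (I - K) is not invertible. The finite-dimensional Fredholm alternative says: either (I - K) is invertible, or ker(I - K) ≠ {0} and then range(I - K) = ker((I - K)^*)^⊥, with dim ker(I - K) = dim ker((I - K)^*). We are in the second case, so we need both kernels. Kernel of I - K: (I - K) u = u - u (v·u) = u - u = 0, so ker(I - K) = span{u} = span{(1, 1, -1, -3)} (it is exactly 1-dimensional because rank(I - K) = 3). Kernel of the adjoint: K is real, so (I - K)^* = I - K^T = I - v u^T, and (I - v u^T) v = v - v (u·v) = 0; hence ker((I - K)^*) = span{v} = span{(-1, -2, -1, -1)}. Therefore (I - K) x = y is solvable iff <y, v> = 0, i.e. iff -y_1 - 2y_2 - y_3 - y_4 = 0. When this holds, K y = u (v·y) = 0, so (I - K) y = y and x = y is a particular solution; the full solution set is the line x = y + c·u = y + c·(1, 1, -1, -3), c ∈ C.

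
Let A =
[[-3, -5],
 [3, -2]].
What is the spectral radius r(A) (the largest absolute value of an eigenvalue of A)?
r(A) = sqrt(21) ≈ 4.5826

The eigenvalues of A are the roots of its characteristic polynomial. With M = A (coefficients from the trace and determinant):
  p(λ) = det(λ I - M) = λ^2 + 5λ + 21.
For λ^2 + 5λ + 21 the discriminant is -59. It is negative, so the roots are the complex-conjugate pair λ = -5/2 ± (sqrt(59)/2) i ≈ -2.5 ± 3.8406i. For a conjugate pair the product of the roots equals the constant term, so |λ|^2 = 21 and |λ| = sqrt(21) ≈ 4.5826.
Thus the eigenvalues (to 4 decimals) are -2.5 ± 3.8406i (modulus 4.5826). The spectral radius is the largest modulus: r(A) = sqrt(21) ≈ 4.5826. (Cross-check: r(A) ≤ ||A||_2 ≈ 5.835; equality holds whenever A is normal, though it can also hold for some non-normal A.)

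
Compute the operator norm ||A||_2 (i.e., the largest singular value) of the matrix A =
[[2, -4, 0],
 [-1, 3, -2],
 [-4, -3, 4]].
||A||_2 ≈ 7.0223 (= sqrt(largest eigenvalue of A^T A))

||A||_2 = sigma_max(A) = sqrt(lambda_max(A^T A)). Form the symmetric matrix M = A^T A =
[[21, 1, -14],
 [1, 34, -18],
 [-14, -18, 20]].
Its characteristic polynomial (trace, sum of principal 2x2 minors, determinant of M give the coefficients) is
  p(λ) = det(λ I - M) = λ^3 - 75λ^2 + 1293λ - 1296.
No integer candidate from the rational root theorem (±divisors of 1296) is a root, so the roots are irrational. The cubic discriminant is Δ = 787230765 > 0, so there are three distinct real roots. p(1) = -77 and p(2) = 998 have opposite signs, so a root lies in (1, 2); Newton's method refines it to λ ≈ 1.0675. p(24) = 360 and p(25) = -221 have opposite signs, so a root lies in (24, 25); Newton's method refines it to λ ≈ 24.6202. p(49) = -365 and p(50) = 854 have opposite signs, so a root lies in (49, 50); Newton's method refines it to λ ≈ 49.3123. Check (Vieta): the three roots sum to 75, matching tr M = 75.
So the eigenvalues of A^T A are ≈ 1.0675, 24.6202, 49.3123 (all ≥ 0, as they must be for A^T A). The largest is λ_max ≈ 49.3123, hence ||A||_2 = sqrt(λ_max) ≈ 7.0223.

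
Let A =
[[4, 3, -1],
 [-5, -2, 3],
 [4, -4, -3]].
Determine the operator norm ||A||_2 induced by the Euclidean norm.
||A||_2 ≈ 8.6414 (= sqrt(largest eigenvalue of A^T A))

||A||_2 = sigma_max(A) = sqrt(lambda_max(A^T A)). Form the symmetric matrix M = A^T A =
[[57, 6, -31],
 [6, 29, 3],
 [-31, 3, 19]].
Its characteristic polynomial (trace, sum of principal 2x2 minors, determinant of M give the coefficients) is
  p(λ) = det(λ I - M) = λ^3 - 105λ^2 + 2281λ - 1225.
No integer candidate from the rational root theorem (±divisors of 1225) is a root, so the roots are irrational. The cubic discriminant is Δ = 9459034736 > 0, so there are three distinct real roots. p(0) = -1225 and p(1) = 952 have opposite signs, so a root lies in (0, 1); Newton's method refines it to λ ≈ 0.5509. p(29) = 1008 and p(30) = -295 have opposite signs, so a root lies in (29, 30); Newton's method refines it to λ ≈ 29.7758. p(74) = -2187 and p(75) = 1100 have opposite signs, so a root lies in (74, 75); Newton's method refines it to λ ≈ 74.6733. Check (Vieta): the three roots sum to 105, matching tr M = 105.
So the eigenvalues of A^T A are ≈ 0.5509, 29.7758, 74.6733 (all ≥ 0, as they must be for A^T A). The largest is λ_max ≈ 74.6733, hence ||A||_2 = sqrt(λ_max) ≈ 8.6414.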